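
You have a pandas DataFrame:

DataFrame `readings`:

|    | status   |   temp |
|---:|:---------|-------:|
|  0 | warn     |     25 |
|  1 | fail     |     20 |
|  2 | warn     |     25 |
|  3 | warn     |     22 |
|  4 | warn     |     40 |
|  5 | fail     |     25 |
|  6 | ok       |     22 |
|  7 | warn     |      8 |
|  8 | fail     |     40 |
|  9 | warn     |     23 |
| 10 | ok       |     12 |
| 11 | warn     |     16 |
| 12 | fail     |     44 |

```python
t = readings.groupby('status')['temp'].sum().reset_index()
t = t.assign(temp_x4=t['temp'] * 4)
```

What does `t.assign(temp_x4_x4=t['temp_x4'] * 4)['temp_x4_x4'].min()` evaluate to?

group by status, sum of temp:
status
fail    129
ok       34
warn    159
Name: temp, dtype: int64
reset_index():
  status  temp
0   fail   129
1     ok    34
2   warn   159
add column temp_x4 = t['temp'] * 4:
  status  temp  temp_x4
0   fail   129      516
1     ok    34      136
2   warn   159      636
add column temp_x4_x4 = t['temp_x4'] * 4:
  status  temp  temp_x4  temp_x4_x4
0   fail   129      516        2064
1     ok    34      136         544
2   warn   159      636        2544
Then the min of column 'temp_x4_x4': 544

544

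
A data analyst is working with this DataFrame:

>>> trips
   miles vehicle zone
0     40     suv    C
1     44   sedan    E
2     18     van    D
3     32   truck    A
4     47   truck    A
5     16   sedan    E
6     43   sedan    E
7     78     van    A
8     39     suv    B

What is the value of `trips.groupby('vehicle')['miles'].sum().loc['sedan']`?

103

group by vehicle, sum of miles:
vehicle
sedan    103
suv       79
truck     79
van       96
Name: miles, dtype: int64
Hence 103.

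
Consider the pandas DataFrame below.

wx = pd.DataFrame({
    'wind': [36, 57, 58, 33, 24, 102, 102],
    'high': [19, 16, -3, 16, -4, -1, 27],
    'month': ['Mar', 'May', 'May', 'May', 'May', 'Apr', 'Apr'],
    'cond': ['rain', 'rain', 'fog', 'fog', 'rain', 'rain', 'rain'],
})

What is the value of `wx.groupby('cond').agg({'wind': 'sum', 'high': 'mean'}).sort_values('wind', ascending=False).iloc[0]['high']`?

group by cond: sum(wind), mean(high):
      wind  high
cond            
fog     91   6.5
rain   321  11.4
sort by wind descending:
      wind  high
cond            
rain   321  11.4
fog     91   6.5
Hence 11.4.

11.4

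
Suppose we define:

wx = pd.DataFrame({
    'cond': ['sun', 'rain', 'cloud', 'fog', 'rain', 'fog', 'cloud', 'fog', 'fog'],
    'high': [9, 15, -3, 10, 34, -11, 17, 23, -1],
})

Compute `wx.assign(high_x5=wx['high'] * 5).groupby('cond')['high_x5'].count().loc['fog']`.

add column high_x5 = wx['high'] * 5:
    cond  high  high_x5
0    sun     9       45
1   rain    15       75
2  cloud    -3      -15
3    fog    10       50
4   rain    34      170
5    fog   -11      -55
6  cloud    17       85
7    fog    23      115
8    fog    -1       -5
group by cond, count of high_x5:
cond
cloud    2
fog      4
rain     2
sun      1
Name: high_x5, dtype: int64
The value at index 'fog' is 4.

4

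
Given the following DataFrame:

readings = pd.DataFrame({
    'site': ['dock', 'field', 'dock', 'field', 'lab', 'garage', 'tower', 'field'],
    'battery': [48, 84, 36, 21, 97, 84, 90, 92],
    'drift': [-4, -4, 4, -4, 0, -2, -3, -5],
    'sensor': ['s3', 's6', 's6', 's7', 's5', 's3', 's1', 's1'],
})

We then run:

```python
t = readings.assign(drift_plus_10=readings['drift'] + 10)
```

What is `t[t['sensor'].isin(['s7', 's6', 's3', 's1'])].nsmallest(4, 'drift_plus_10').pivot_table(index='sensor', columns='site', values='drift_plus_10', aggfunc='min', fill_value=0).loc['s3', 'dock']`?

6

add column drift_plus_10 = readings['drift'] + 10:
     site  battery  drift sensor  drift_plus_10
0    dock       48     -4     s3              6
1   field       84     -4     s6              6
2    dock       36      4     s6             14
3   field       21     -4     s7              6
4     lab       97      0     s5             10
5  garage       84     -2     s3              8
6   tower       90     -3     s1              7
7   field       92     -5     s1              5
filter rows where sensor in ['s7', 's6', 's3', 's1']:
     site  battery  drift sensor  drift_plus_10
0    dock       48     -4     s3              6
1   field       84     -4     s6              6
2    dock       36      4     s6             14
3   field       21     -4     s7              6
5  garage       84     -2     s3              8
6   tower       90     -3     s1              7
7   field       92     -5     s1              5
take 4 rows with smallest drift_plus_10:
    site  battery  drift sensor  drift_plus_10
7  field       92     -5     s1              5
0   dock       48     -4     s3              6
1  field       84     -4     s6              6
3  field       21     -4     s7              6
pivot: rows=sensor, cols=site, min(drift_plus_10):
site    dock  field
sensor             
s1         0      5
s3         6      0
s6         0      6
s7         0      6
Hence 6.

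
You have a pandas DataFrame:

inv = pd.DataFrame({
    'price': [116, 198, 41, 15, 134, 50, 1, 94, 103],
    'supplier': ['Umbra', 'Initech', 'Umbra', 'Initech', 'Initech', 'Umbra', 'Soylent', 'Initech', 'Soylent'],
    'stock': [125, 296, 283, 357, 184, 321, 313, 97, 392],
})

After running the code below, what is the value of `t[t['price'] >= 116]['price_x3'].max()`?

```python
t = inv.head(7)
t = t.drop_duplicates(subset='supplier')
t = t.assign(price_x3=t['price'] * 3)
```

594

take first 7 rows:
   price supplier  stock
0    116    Umbra    125
1    198  Initech    296
2     41    Umbra    283
3     15  Initech    357
4    134  Initech    184
5     50    Umbra    321
6      1  Soylent    313
drop duplicate supplier (keep=first):
   price supplier  stock
0    116    Umbra    125
1    198  Initech    296
6      1  Soylent    313
add column price_x3 = t['price'] * 3:
   price supplier  stock  price_x3
0    116    Umbra    125       348
1    198  Initech    296       594
6      1  Soylent    313         3
filter rows where price >= 116:
   price supplier  stock  price_x3
0    116    Umbra    125       348
1    198  Initech    296       594
max of column 'price_x3' → 594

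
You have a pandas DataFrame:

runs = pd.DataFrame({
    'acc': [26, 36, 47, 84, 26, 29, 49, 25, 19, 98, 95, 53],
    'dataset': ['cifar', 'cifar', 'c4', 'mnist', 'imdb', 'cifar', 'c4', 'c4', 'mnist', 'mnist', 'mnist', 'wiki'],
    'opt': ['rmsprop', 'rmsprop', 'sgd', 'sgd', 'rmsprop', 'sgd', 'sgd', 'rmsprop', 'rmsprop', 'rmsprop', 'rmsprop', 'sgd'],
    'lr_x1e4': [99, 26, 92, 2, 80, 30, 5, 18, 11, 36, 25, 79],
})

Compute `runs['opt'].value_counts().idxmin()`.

value_counts of opt:
opt
rmsprop    7
sgd        5
Name: count, dtype: int64

sgd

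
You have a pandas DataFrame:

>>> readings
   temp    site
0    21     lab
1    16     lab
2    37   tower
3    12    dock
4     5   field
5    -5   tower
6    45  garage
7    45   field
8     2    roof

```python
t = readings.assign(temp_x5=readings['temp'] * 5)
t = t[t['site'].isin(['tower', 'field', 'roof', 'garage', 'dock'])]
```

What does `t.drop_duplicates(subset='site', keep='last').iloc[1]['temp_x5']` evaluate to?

-25

add column temp_x5 = readings['temp'] * 5:
   temp    site  temp_x5
0    21     lab      105
1    16     lab       80
2    37   tower      185
3    12    dock       60
4     5   field       25
5    -5   tower      -25
6    45  garage      225
7    45   field      225
8     2    roof       10
filter rows where site in ['tower', 'field', 'roof', 'garage', 'dock']:
   temp    site  temp_x5
2    37   tower      185
3    12    dock       60
4     5   field       25
5    -5   tower      -25
6    45  garage      225
7    45   field      225
8     2    roof       10
drop duplicate site (keep=last):
   temp    site  temp_x5
3    12    dock       60
5    -5   tower      -25
6    45  garage      225
7    45   field      225
8     2    roof       10
Reading off the value at position 1, column 'temp_x5', we get -25.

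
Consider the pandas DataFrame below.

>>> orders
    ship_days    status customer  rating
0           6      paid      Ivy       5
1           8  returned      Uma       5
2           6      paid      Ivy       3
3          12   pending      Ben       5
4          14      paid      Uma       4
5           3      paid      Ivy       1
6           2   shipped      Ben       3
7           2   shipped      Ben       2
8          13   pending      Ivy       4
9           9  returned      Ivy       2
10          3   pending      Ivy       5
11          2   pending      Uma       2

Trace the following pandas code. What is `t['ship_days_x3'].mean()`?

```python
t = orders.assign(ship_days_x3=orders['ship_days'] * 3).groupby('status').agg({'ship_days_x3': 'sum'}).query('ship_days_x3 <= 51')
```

31.5

add column ship_days_x3 = orders['ship_days'] * 3:
    ship_days    status customer  rating  ship_days_x3
0           6      paid      Ivy       5            18
1           8  returned      Uma       5            24
2           6      paid      Ivy       3            18
3          12   pending      Ben       5            36
4          14      paid      Uma       4            42
5           3      paid      Ivy       1             9
6           2   shipped      Ben       3             6
7           2   shipped      Ben       2             6
8          13   pending      Ivy       4            39
9           9  returned      Ivy       2            27
10          3   pending      Ivy       5             9
11          2   pending      Uma       2             6
group by status, sum of ship_days_x3:
          ship_days_x3
status                
paid                87
pending             90
returned            51
shipped             12
filter rows where ship_days_x3 <= 51:
          ship_days_x3
status                
returned            51
shipped             12
Hence 31.5.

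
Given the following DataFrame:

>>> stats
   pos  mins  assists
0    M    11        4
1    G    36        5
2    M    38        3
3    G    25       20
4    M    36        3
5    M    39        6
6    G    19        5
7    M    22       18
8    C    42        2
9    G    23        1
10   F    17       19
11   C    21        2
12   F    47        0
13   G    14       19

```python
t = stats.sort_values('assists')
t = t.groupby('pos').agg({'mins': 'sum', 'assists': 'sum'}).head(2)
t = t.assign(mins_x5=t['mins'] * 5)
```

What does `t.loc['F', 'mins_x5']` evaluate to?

sort by assists:
   pos  mins  assists
12   F    47        0
9    G    23        1
8    C    42        2
11   C    21        2
2    M    38        3
4    M    36        3
0    M    11        4
1    G    36        5
6    G    19        5
5    M    39        6
7    M    22       18
10   F    17       19
13   G    14       19
3    G    25       20
group by pos: sum(mins), sum(assists):
     mins  assists
pos               
C      63        4
F      64       19
G     117       50
M     146       34
take first 2 rows:
     mins  assists
pos               
C      63        4
F      64       19
add column mins_x5 = t['mins'] * 5:
     mins  assists  mins_x5
pos                        
C      63        4      315
F      64       19      320

320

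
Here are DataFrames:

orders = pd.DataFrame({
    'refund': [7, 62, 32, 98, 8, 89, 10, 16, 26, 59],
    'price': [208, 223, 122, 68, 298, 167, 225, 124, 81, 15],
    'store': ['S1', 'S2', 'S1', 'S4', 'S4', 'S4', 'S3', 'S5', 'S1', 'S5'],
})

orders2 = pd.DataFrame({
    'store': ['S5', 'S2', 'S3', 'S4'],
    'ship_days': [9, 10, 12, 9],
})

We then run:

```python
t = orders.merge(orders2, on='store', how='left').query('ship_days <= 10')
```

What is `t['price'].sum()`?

merge on 'store' (how='left') → 10 rows:
   refund  price store  ship_days
0       7    208    S1        NaN
1      62    223    S2       10.0
2      32    122    S1        NaN
3      98     68    S4        9.0
4       8    298    S4        9.0
5      89    167    S4        9.0
6      10    225    S3       12.0
7      16    124    S5        9.0
8      26     81    S1        NaN
9      59     15    S5        9.0
filter rows where ship_days <= 10:
   refund  price store  ship_days
1      62    223    S2       10.0
3      98     68    S4        9.0
4       8    298    S4        9.0
5      89    167    S4        9.0
7      16    124    S5        9.0
9      59     15    S5        9.0

895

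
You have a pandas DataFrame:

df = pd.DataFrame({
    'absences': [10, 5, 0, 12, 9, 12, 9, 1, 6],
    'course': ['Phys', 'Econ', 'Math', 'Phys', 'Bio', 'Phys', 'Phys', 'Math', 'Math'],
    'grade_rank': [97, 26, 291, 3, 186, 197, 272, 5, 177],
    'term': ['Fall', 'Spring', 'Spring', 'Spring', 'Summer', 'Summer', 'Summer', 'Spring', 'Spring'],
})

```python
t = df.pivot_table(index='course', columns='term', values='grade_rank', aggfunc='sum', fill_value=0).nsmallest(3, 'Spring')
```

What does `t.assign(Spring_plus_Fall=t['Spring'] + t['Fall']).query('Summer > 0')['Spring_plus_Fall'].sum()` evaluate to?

100

pivot: rows=course, cols=term, sum(grade_rank):
term    Fall  Spring  Summer
course                      
Bio        0       0     186
Econ       0      26       0
Math       0     473       0
Phys      97       3     469
take 3 rows with smallest Spring:
term    Fall  Spring  Summer
course                      
Bio        0       0     186
Phys      97       3     469
Econ       0      26       0
add column Spring_plus_Fall = t['Spring'] + t['Fall']:
term    Fall  Spring  Summer  Spring_plus_Fall
course                                        
Bio        0       0     186                 0
Phys      97       3     469               100
Econ       0      26       0                26
filter rows where Summer > 0:
term    Fall  Spring  Summer  Spring_plus_Fall
course                                        
Bio        0       0     186                 0
Phys      97       3     469               100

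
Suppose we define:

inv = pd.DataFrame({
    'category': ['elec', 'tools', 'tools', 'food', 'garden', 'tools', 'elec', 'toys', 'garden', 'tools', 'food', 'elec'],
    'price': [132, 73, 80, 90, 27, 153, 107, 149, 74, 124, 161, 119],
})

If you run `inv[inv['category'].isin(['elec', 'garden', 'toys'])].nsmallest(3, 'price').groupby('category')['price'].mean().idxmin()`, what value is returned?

filter rows where category in ['elec', 'garden', 'toys']:
   category  price
0      elec    132
4    garden     27
6      elec    107
7      toys    149
8    garden     74
11     elec    119
take 3 rows with smallest price:
  category  price
4   garden     27
8   garden     74
6     elec    107
group by category, mean of price:
category
elec      107.0
garden     50.5
Name: price, dtype: float64
The label with the smallest value is garden.

garden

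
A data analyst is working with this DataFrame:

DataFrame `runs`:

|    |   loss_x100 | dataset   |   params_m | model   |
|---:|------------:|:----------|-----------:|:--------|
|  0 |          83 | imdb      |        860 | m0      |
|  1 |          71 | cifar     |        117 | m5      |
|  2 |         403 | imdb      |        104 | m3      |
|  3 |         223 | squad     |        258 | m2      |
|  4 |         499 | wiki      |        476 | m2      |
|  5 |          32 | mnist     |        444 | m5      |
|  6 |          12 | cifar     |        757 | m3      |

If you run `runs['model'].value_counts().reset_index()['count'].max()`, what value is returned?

2

value_counts of model:
model
m5    2
m3    2
m2    2
m0    1
Name: count, dtype: int64
reset_index():
  model  count
0    m5      2
1    m3      2
2    m2      2
3    m0      1
Taking the max of column 'count' gives 2.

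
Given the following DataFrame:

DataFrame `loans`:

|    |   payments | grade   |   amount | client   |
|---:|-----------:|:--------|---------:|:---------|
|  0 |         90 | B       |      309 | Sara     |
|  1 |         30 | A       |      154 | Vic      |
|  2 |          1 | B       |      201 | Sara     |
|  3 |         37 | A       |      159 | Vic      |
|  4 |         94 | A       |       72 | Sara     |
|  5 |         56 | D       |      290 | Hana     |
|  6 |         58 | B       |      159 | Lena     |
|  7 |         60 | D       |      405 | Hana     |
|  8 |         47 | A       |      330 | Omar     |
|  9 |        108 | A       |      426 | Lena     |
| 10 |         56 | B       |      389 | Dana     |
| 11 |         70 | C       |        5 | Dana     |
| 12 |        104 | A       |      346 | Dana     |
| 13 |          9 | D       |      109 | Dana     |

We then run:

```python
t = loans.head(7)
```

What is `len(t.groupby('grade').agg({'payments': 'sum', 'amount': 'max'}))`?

3

take first 7 rows:
   payments grade  amount client
0        90     B     309   Sara
1        30     A     154    Vic
2         1     B     201   Sara
3        37     A     159    Vic
4        94     A      72   Sara
5        56     D     290   Hana
6        58     B     159   Lena
group by grade: sum(payments), max(amount):
       payments  amount
grade                  
A           161     159
B           149     309
D            56     290
Reading off the number of rows, we get 3.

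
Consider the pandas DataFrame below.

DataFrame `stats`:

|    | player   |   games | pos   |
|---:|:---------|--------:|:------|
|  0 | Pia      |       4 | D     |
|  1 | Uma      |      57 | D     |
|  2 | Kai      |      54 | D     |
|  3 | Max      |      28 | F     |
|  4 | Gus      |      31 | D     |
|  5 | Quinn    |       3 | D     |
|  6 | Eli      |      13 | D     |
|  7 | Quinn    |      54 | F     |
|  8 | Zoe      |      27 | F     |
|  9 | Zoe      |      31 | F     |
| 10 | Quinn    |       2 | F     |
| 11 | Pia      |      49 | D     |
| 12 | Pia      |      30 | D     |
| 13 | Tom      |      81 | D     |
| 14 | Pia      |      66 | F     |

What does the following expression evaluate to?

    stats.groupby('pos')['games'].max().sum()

147

group by pos, max of games:
pos
D    81
F    66
Name: games, dtype: int64
sum of the resulting series → 147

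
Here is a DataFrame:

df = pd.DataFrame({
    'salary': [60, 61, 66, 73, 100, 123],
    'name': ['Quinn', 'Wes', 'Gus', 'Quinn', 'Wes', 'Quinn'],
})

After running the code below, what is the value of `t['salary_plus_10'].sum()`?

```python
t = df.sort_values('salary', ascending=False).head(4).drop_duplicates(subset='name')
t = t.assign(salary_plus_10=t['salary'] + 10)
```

319

sort by salary descending:
   salary   name
5     123  Quinn
4     100    Wes
3      73  Quinn
2      66    Gus
1      61    Wes
0      60  Quinn
take first 4 rows:
   salary   name
5     123  Quinn
4     100    Wes
3      73  Quinn
2      66    Gus
drop duplicate name (keep=first):
   salary   name
5     123  Quinn
4     100    Wes
2      66    Gus
add column salary_plus_10 = t['salary'] + 10:
   salary   name  salary_plus_10
5     123  Quinn             133
4     100    Wes             110
2      66    Gus              76
Then the sum of column 'salary_plus_10': 319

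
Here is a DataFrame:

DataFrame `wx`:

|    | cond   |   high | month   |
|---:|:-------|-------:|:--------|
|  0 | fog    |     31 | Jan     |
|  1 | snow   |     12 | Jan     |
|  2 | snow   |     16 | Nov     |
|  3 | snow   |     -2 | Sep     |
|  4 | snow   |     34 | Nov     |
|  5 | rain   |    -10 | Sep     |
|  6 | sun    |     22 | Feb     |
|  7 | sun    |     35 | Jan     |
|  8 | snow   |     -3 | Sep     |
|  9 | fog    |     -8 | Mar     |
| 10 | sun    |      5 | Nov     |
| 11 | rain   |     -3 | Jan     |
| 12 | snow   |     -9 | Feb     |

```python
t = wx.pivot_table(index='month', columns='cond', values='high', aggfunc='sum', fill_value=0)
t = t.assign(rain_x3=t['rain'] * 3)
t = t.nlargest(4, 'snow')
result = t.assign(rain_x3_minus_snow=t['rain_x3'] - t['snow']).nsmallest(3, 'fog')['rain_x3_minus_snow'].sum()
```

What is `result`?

-75

pivot: rows=month, cols=cond, sum(high):
cond   fog  rain  snow  sun
month                      
Feb      0     0    -9   22
Jan     31    -3    12   35
Mar     -8     0     0    0
Nov      0     0    50    5
Sep      0   -10    -5    0
add column rain_x3 = t['rain'] * 3:
cond   fog  rain  snow  sun  rain_x3
month                               
Feb      0     0    -9   22        0
Jan     31    -3    12   35       -9
Mar     -8     0     0    0        0
Nov      0     0    50    5        0
Sep      0   -10    -5    0      -30
take 4 rows with largest snow:
cond   fog  rain  snow  sun  rain_x3
month                               
Nov      0     0    50    5        0
Jan     31    -3    12   35       -9
Mar     -8     0     0    0        0
Sep      0   -10    -5    0      -30
add column rain_x3_minus_snow = t['rain_x3'] - t['snow']:
cond   fog  rain  snow  sun  rain_x3  rain_x3_minus_snow
month                                                   
Nov      0     0    50    5        0                 -50
Jan     31    -3    12   35       -9                 -21
Mar     -8     0     0    0        0                   0
Sep      0   -10    -5    0      -30                 -25
take 3 rows with smallest fog:
cond   fog  rain  snow  sun  rain_x3  rain_x3_minus_snow
month                                                   
Mar     -8     0     0    0        0                   0
Nov      0     0    50    5        0                 -50
Sep      0   -10    -5    0      -30                 -25
The sum of column 'rain_x3_minus_snow' is -75.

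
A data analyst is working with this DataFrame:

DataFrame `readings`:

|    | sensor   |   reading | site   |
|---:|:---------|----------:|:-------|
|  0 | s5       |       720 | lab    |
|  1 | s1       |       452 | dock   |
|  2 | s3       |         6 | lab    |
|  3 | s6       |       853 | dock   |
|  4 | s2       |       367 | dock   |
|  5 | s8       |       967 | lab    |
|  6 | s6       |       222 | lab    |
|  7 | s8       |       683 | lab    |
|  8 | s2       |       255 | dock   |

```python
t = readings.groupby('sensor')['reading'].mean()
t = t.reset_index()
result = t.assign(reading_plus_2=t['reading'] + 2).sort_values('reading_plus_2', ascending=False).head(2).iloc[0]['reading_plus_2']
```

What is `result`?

group by sensor, mean of reading:
sensor
s1    452.0
s2    311.0
s3      6.0
s5    720.0
s6    537.5
s8    825.0
Name: reading, dtype: float64
reset_index():
  sensor  reading
0     s1    452.0
1     s2    311.0
2     s3      6.0
3     s5    720.0
4     s6    537.5
5     s8    825.0
add column reading_plus_2 = t['reading'] + 2:
  sensor  reading  reading_plus_2
0     s1    452.0           454.0
1     s2    311.0           313.0
2     s3      6.0             8.0
3     s5    720.0           722.0
4     s6    537.5           539.5
5     s8    825.0           827.0
sort by reading_plus_2 descending:
  sensor  reading  reading_plus_2
5     s8    825.0           827.0
3     s5    720.0           722.0
4     s6    537.5           539.5
0     s1    452.0           454.0
1     s2    311.0           313.0
2     s3      6.0             8.0
take first 2 rows:
  sensor  reading  reading_plus_2
5     s8    825.0           827.0
3     s5    720.0           722.0

827.0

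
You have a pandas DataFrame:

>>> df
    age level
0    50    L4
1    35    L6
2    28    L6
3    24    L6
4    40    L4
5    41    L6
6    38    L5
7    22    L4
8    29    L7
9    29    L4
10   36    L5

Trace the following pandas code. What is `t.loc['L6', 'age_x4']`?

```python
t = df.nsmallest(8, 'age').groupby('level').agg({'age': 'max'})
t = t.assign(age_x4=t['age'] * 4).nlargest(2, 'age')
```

take 8 rows with smallest age:
    age level
7    22    L4
3    24    L6
2    28    L6
8    29    L7
9    29    L4
1    35    L6
10   36    L5
6    38    L5
group by level, max of age:
       age
level     
L4      29
L5      38
L6      35
L7      29
add column age_x4 = t['age'] * 4:
       age  age_x4
level             
L4      29     116
L5      38     152
L6      35     140
L7      29     116
take 2 rows with largest age:
       age  age_x4
level             
L5      38     152
L6      35     140
Reading off the value at row 'L6', column 'age_x4', we get 140.

140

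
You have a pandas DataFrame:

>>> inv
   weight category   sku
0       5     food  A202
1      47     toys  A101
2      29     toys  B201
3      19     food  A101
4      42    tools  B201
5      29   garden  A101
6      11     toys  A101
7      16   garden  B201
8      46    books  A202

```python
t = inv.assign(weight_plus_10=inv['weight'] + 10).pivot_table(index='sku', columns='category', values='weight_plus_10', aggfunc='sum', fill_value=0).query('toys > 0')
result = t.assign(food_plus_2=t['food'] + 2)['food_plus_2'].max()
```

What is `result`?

add column weight_plus_10 = inv['weight'] + 10:
   weight category   sku  weight_plus_10
0       5     food  A202              15
1      47     toys  A101              57
2      29     toys  B201              39
3      19     food  A101              29
4      42    tools  B201              52
5      29   garden  A101              39
6      11     toys  A101              21
7      16   garden  B201              26
8      46    books  A202              56
pivot: rows=sku, cols=category, sum(weight_plus_10):
category  books  food  garden  tools  toys
sku                                       
A101          0    29      39      0    78
A202         56    15       0      0     0
B201          0     0      26     52    39
filter rows where toys > 0:
category  books  food  garden  tools  toys
sku                                       
A101          0    29      39      0    78
B201          0     0      26     52    39
add column food_plus_2 = t['food'] + 2:
category  books  food  garden  tools  toys  food_plus_2
sku                                                    
A101          0    29      39      0    78           31
B201          0     0      26     52    39            2
The max of column 'food_plus_2' is 31.

31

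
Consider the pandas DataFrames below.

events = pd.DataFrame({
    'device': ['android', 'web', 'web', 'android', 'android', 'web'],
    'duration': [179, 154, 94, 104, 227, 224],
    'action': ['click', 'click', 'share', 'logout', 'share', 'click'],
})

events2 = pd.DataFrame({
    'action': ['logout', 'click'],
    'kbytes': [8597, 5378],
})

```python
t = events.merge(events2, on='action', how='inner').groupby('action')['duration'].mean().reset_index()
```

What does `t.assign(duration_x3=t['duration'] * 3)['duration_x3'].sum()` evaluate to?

merge on 'action' (how='inner') → 4 rows:
    device  duration  action  kbytes
0  android       179   click    5378
1      web       154   click    5378
2  android       104  logout    8597
3      web       224   click    5378
group by action, mean of duration:
action
click     185.666667
logout    104.000000
Name: duration, dtype: float64
reset_index():
   action    duration
0   click  185.666667
1  logout  104.000000
add column duration_x3 = t['duration'] * 3:
   action    duration  duration_x3
0   click  185.666667        557.0
1  logout  104.000000        312.0
Then the sum of column 'duration_x3': 869.0

869.0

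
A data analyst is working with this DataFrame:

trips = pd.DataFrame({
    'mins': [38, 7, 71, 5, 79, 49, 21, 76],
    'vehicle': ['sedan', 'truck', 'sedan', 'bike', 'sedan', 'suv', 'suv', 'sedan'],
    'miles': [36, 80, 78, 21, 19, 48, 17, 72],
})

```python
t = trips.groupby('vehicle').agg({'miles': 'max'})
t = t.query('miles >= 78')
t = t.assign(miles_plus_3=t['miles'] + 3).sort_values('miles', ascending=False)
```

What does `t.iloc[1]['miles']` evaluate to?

group by vehicle, max of miles:
         miles
vehicle       
bike        21
sedan       78
suv         48
truck       80
filter rows where miles >= 78:
         miles
vehicle       
sedan       78
truck       80
add column miles_plus_3 = t['miles'] + 3:
         miles  miles_plus_3
vehicle                     
sedan       78            81
truck       80            83
sort by miles descending:
         miles  miles_plus_3
vehicle                     
truck       80            83
sedan       78            81
Hence 78.

78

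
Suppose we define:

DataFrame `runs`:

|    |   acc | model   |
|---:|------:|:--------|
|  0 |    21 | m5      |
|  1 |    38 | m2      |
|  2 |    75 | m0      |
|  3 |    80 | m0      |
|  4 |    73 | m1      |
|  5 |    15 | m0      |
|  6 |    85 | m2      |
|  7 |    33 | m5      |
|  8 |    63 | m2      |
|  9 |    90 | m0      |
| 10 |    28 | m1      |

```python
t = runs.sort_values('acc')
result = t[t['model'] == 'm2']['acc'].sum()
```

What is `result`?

186

sort by acc:
    acc model
5    15    m0
0    21    m5
10   28    m1
7    33    m5
1    38    m2
8    63    m2
4    73    m1
2    75    m0
3    80    m0
6    85    m2
9    90    m0
filter rows where model == 'm2':
   acc model
1   38    m2
8   63    m2
6   85    m2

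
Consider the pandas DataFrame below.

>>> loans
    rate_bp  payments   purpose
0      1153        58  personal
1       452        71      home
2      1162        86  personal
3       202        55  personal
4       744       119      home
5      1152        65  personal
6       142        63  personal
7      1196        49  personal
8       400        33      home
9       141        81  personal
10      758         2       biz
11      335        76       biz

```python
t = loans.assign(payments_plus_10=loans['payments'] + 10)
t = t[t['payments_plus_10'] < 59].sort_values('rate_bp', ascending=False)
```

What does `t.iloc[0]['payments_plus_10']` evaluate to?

add column payments_plus_10 = loans['payments'] + 10:
    rate_bp  payments   purpose  payments_plus_10
0      1153        58  personal                68
1       452        71      home                81
2      1162        86  personal                96
3       202        55  personal                65
4       744       119      home               129
5      1152        65  personal                75
6       142        63  personal                73
7      1196        49  personal                59
8       400        33      home                43
9       141        81  personal                91
10      758         2       biz                12
11      335        76       biz                86
filter rows where payments_plus_10 < 59:
    rate_bp  payments purpose  payments_plus_10
8       400        33    home                43
10      758         2     biz                12
sort by rate_bp descending:
    rate_bp  payments purpose  payments_plus_10
10      758         2     biz                12
8       400        33    home                43
Then the value at position 0, column 'payments_plus_10': 12

12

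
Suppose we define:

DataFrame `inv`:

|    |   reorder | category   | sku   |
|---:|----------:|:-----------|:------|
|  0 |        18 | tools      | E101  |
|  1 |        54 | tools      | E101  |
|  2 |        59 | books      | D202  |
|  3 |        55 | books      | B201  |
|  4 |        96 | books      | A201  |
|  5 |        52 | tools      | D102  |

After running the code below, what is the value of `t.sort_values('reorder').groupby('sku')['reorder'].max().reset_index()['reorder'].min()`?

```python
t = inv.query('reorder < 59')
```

filter rows where reorder < 59:
   reorder category   sku
0       18    tools  E101
1       54    tools  E101
3       55    books  B201
5       52    tools  D102
sort by reorder:
   reorder category   sku
0       18    tools  E101
5       52    tools  D102
1       54    tools  E101
3       55    books  B201
group by sku, max of reorder:
sku
B201    55
D102    52
E101    54
Name: reorder, dtype: int64
reset_index():
    sku  reorder
0  B201       55
1  D102       52
2  E101       54
Hence 52.

52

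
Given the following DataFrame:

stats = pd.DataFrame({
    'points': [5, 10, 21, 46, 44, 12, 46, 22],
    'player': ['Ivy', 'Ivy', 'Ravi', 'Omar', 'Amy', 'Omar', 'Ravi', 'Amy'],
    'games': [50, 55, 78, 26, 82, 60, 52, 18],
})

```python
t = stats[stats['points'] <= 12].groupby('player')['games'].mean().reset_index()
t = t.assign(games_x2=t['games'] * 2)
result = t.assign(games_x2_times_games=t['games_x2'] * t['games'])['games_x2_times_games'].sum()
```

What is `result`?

filter rows where points <= 12:
   points player  games
0       5    Ivy     50
1      10    Ivy     55
5      12   Omar     60
group by player, mean of games:
player
Ivy     52.5
Omar    60.0
Name: games, dtype: float64
reset_index():
  player  games
0    Ivy   52.5
1   Omar   60.0
add column games_x2 = t['games'] * 2:
  player  games  games_x2
0    Ivy   52.5     105.0
1   Omar   60.0     120.0
add column games_x2_times_games = t['games_x2'] * t['games']:
  player  games  games_x2  games_x2_times_games
0    Ivy   52.5     105.0                5512.5
1   Omar   60.0     120.0                7200.0
Taking the sum of column 'games_x2_times_games' gives 12712.5.

12712.5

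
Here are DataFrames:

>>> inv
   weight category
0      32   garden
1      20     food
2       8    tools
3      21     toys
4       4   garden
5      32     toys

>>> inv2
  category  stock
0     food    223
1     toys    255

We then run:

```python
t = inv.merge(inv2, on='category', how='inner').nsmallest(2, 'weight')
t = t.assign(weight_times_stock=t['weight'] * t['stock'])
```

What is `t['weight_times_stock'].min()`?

4460

merge on 'category' (how='inner') → 3 rows:
   weight category  stock
0      20     food    223
1      21     toys    255
2      32     toys    255
take 2 rows with smallest weight:
   weight category  stock
0      20     food    223
1      21     toys    255
add column weight_times_stock = t['weight'] * t['stock']:
   weight category  stock  weight_times_stock
0      20     food    223                4460
1      21     toys    255                5355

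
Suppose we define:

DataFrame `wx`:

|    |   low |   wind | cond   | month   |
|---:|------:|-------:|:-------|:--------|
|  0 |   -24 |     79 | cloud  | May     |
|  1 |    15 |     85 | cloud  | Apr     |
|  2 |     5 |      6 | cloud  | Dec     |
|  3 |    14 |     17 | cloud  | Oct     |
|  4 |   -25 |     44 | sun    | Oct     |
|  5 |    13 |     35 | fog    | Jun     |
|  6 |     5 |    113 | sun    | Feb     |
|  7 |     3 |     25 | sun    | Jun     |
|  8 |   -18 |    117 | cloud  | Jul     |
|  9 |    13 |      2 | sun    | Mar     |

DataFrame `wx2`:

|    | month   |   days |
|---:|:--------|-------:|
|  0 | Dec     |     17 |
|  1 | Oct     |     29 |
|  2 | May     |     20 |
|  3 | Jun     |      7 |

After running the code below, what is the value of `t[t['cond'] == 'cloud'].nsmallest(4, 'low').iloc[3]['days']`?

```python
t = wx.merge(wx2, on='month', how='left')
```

29.0

merge on 'month' (how='left') → 10 rows:
   low  wind   cond month  days
0  -24    79  cloud   May  20.0
1   15    85  cloud   Apr   NaN
2    5     6  cloud   Dec  17.0
3   14    17  cloud   Oct  29.0
4  -25    44    sun   Oct  29.0
5   13    35    fog   Jun   7.0
6    5   113    sun   Feb   NaN
7    3    25    sun   Jun   7.0
8  -18   117  cloud   Jul   NaN
9   13     2    sun   Mar   NaN
filter rows where cond == 'cloud':
   low  wind   cond month  days
0  -24    79  cloud   May  20.0
1   15    85  cloud   Apr   NaN
2    5     6  cloud   Dec  17.0
3   14    17  cloud   Oct  29.0
8  -18   117  cloud   Jul   NaN
take 4 rows with smallest low:
   low  wind   cond month  days
0  -24    79  cloud   May  20.0
8  -18   117  cloud   Jul   NaN
2    5     6  cloud   Dec  17.0
3   14    17  cloud   Oct  29.0
The value at position 3, column 'days' is 29.0.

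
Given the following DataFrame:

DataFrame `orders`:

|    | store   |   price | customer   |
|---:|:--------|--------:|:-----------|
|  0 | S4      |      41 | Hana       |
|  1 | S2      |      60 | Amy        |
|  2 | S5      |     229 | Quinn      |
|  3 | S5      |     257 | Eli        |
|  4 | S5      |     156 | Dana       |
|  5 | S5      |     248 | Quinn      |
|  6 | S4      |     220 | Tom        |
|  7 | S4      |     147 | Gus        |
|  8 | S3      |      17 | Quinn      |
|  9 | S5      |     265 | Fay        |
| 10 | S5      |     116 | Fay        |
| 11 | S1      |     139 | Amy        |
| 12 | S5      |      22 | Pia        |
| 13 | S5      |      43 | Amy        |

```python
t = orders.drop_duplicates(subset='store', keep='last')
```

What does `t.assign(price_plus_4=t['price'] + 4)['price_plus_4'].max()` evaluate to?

151

drop duplicate store (keep=last):
   store  price customer
1     S2     60      Amy
7     S4    147      Gus
8     S3     17    Quinn
11    S1    139      Amy
13    S5     43      Amy
add column price_plus_4 = t['price'] + 4:
   store  price customer  price_plus_4
1     S2     60      Amy            64
7     S4    147      Gus           151
8     S3     17    Quinn            21
11    S1    139      Amy           143
13    S5     43      Amy            47
Then the max of column 'price_plus_4': 151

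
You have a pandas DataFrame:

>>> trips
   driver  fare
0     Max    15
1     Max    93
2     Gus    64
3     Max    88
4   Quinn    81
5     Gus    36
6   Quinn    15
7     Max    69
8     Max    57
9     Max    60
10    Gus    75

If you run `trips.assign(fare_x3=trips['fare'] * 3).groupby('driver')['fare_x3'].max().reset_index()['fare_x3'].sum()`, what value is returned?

add column fare_x3 = trips['fare'] * 3:
   driver  fare  fare_x3
0     Max    15       45
1     Max    93      279
2     Gus    64      192
3     Max    88      264
4   Quinn    81      243
5     Gus    36      108
6   Quinn    15       45
7     Max    69      207
8     Max    57      171
9     Max    60      180
10    Gus    75      225
group by driver, max of fare_x3:
driver
Gus      225
Max      279
Quinn    243
Name: fare_x3, dtype: int64
reset_index():
  driver  fare_x3
0    Gus      225
1    Max      279
2  Quinn      243
Then the sum of column 'fare_x3': 747

747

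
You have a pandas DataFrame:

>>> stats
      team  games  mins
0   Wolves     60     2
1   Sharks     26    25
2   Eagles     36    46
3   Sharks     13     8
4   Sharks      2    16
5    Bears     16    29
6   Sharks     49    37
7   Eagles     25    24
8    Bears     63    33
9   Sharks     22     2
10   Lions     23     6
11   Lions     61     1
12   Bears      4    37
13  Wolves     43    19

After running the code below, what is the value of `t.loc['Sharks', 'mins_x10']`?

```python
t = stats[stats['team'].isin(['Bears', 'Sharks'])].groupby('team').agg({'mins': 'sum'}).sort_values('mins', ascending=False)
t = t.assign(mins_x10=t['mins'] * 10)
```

880

filter rows where team in ['Bears', 'Sharks']:
      team  games  mins
1   Sharks     26    25
3   Sharks     13     8
4   Sharks      2    16
5    Bears     16    29
6   Sharks     49    37
8    Bears     63    33
9   Sharks     22     2
12   Bears      4    37
group by team, sum of mins:
        mins
team        
Bears     99
Sharks    88
sort by mins descending:
        mins
team        
Bears     99
Sharks    88
add column mins_x10 = t['mins'] * 10:
        mins  mins_x10
team                  
Bears     99       990
Sharks    88       880
value at row 'Sharks', column 'mins_x10' → 880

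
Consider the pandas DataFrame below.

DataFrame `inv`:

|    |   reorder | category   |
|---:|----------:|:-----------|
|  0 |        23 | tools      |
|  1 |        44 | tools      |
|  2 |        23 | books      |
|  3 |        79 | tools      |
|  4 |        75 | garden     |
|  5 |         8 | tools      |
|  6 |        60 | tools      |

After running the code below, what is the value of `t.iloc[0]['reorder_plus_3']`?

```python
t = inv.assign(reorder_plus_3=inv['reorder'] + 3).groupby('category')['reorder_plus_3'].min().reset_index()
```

add column reorder_plus_3 = inv['reorder'] + 3:
   reorder category  reorder_plus_3
0       23    tools              26
1       44    tools              47
2       23    books              26
3       79    tools              82
4       75   garden              78
5        8    tools              11
6       60    tools              63
group by category, min of reorder_plus_3:
category
books     26
garden    78
tools     11
Name: reorder_plus_3, dtype: int64
reset_index():
  category  reorder_plus_3
0    books              26
1   garden              78
2    tools              11
Reading off the value at position 0, column 'reorder_plus_3', we get 26.

26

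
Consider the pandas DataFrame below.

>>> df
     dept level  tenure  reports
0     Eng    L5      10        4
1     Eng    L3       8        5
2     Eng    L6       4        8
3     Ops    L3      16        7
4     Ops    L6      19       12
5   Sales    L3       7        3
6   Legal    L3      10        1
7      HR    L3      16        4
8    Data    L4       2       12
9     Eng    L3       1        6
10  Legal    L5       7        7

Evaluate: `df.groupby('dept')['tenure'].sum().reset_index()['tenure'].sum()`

group by dept, sum of tenure:
dept
Data      2
Eng      23
HR       16
Legal    17
Ops      35
Sales     7
Name: tenure, dtype: int64
reset_index():
    dept  tenure
0   Data       2
1    Eng      23
2     HR      16
3  Legal      17
4    Ops      35
5  Sales       7
The sum of column 'tenure' is 100.

100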